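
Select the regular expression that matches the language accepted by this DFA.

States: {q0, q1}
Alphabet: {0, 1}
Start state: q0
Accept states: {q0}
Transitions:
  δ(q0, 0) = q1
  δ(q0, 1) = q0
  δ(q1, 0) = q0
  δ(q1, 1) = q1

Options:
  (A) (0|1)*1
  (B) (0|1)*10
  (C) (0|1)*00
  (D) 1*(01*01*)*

Check each option against the DFA on short strings; one disagreement eliminates an option:
  (A) (0|1)*1: on ε the DFA stays in q0 and accepts (q0 ∈ Accept), but the regex does not match it → eliminate
  (B) (0|1)*10: on ε the DFA stays in q0 and accepts (q0 ∈ Accept), but the regex does not match it → eliminate
  (C) (0|1)*00: on ε the DFA stays in q0 and accepts (q0 ∈ Accept), but the regex does not match it → eliminate
  (D) 1*(01*01*)*: agrees with the DFA on every string of length ≤ 6
Only (D) is consistent with the DFA.
(D) 1*(01*01*)*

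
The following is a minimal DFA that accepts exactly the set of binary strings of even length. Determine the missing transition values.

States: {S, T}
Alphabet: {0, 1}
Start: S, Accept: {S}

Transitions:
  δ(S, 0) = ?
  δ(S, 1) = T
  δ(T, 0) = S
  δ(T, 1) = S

From the language and accept set, identify what each state tracks — S: even length so far; T: odd length so far.
Each missing δ(q, a) is the state matching the new tracked value after reading a.
δ(S, 0) = T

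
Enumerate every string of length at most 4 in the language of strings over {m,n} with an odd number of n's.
n, mn, nm, mmn, mnm, nmm, nnn, mmmn, mmnm, mnmm, mnnn, nmmm, nmnn, nnmn, nnnm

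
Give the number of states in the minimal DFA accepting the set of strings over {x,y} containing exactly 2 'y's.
By Myhill–Nerode, count the distinguishable equivalence classes: 4 classes — having seen 0, 1, 2, or >2 copies of 'y'; the count-2 class is the only accepting one and >2 is dead.
4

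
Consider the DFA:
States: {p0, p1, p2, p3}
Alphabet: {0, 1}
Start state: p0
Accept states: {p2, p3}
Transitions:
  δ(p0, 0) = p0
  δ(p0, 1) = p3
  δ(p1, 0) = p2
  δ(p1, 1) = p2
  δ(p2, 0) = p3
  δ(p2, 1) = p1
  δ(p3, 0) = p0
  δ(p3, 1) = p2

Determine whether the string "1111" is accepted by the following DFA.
Processing string "1111":
  p0 --1--> p3
  p3 --1--> p2
  p2 --1--> p1
  p1 --1--> p2
Final state: p2
Accept states: {p2, p3}
Yes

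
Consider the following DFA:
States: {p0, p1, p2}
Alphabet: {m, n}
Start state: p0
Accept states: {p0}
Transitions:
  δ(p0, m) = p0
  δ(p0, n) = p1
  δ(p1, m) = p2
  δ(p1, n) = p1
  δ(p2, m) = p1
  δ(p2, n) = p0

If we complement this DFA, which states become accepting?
Complement accept states = All states \ Original accept states
= {p0, p1, p2} \ {p0}
{p1, p2}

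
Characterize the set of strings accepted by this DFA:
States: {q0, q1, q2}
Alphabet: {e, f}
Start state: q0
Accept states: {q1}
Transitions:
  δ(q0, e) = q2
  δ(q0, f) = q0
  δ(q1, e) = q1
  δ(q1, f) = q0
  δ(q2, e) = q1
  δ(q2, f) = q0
Testing a few strings:
  'ffe' → reject
  'eeee' → accept
  'ee' → accept
  'fefe' → reject
State roles: q0=last symbol not e; q1=two trailing e's; q2=one trailing e
All strings over {e,f} ending with ee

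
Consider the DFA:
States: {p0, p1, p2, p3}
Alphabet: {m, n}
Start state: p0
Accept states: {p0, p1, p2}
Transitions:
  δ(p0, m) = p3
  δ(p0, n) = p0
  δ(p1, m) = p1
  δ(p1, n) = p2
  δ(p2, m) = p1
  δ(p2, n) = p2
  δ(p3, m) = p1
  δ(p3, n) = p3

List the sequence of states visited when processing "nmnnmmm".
read 'n': p0 → p0
  read 'm': p0 → p3
  read 'n': p3 → p3
  read 'n': p3 → p3
  read 'm': p3 → p1
  read 'm': p1 → p1
  read 'm': p1 → p1
p0 -> p0 -> p3 -> p3 -> p3 -> p1 -> p1 -> p1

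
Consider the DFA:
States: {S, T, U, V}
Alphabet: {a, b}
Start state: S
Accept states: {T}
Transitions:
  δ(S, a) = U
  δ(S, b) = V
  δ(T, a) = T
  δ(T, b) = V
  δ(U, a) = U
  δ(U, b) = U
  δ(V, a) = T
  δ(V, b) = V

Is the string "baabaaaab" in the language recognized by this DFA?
Processing string "baabaaaab":
  S --b--> V
  V --a--> T
  T --a--> T
  T --b--> V
  V --a--> T
  T --a--> T
  T --a--> T
  T --a--> T
  T --b--> V
Final state: V
Accept states: {T}
No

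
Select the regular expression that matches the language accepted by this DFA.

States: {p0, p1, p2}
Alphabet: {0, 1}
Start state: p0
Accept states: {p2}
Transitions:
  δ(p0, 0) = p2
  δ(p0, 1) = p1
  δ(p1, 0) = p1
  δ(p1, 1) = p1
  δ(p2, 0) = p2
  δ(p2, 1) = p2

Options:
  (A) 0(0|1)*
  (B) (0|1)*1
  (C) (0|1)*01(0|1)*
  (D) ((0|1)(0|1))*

Check each option against the DFA on short strings; one disagreement eliminates an option:
  (A) 0(0|1)*: agrees with the DFA on every string of length ≤ 6
  (B) (0|1)*1: on '0' the DFA goes p0 → p2 and accepts (p2 ∈ Accept), but the regex does not match it → eliminate
  (C) (0|1)*01(0|1)*: on '0' the DFA goes p0 → p2 and accepts (p2 ∈ Accept), but the regex does not match it → eliminate
  (D) ((0|1)(0|1))*: on ε the DFA stays in p0 and rejects (p0 ∉ Accept), but the regex matches it → eliminate
Only (A) is consistent with the DFA.
(A) 0(0|1)*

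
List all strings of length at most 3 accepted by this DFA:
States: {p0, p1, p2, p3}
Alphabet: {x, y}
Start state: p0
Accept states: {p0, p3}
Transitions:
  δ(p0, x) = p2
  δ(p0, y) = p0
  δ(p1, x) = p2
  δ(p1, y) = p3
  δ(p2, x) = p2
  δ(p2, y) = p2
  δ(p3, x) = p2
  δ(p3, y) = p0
ε, y, yy, yyy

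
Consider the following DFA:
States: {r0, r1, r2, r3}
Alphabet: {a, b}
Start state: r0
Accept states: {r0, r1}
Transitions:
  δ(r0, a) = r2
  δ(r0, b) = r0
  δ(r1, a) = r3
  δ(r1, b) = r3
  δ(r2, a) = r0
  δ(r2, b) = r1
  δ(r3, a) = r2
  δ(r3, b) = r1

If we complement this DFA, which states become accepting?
Complement accept states = All states \ Original accept states
= {r0, r1, r2, r3} \ {r0, r1}
{r2, r3}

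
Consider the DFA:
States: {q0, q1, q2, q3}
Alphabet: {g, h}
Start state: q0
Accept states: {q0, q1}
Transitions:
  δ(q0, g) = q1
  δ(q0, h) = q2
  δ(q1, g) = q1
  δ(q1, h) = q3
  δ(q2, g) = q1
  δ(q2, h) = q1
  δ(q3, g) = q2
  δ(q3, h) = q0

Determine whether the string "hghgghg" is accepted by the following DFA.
Processing string "hghgghg":
  q0 --h--> q2
  q2 --g--> q1
  q1 --h--> q3
  q3 --g--> q2
  q2 --g--> q1
  q1 --h--> q3
  q3 --g--> q2
Final state: q2
Accept states: {q0, q1}
No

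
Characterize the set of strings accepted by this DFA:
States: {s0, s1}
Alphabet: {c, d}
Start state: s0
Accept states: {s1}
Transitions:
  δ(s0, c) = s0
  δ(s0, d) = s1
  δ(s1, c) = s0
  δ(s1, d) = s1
Testing a few strings:
  'dd' → accept
  'd' → accept
  'dc' → reject
  'c' → reject
State roles: s0=last symbol not d; s1=last symbol is d
All strings over {c,d} ending with d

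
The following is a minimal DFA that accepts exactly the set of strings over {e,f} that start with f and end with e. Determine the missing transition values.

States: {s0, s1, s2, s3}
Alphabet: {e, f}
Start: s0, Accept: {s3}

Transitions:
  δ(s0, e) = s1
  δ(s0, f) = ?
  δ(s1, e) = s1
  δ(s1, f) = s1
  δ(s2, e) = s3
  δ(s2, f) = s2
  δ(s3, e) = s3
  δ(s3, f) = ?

From the language and accept set, identify what each state tracks — s0: no input read; s1: started with e (dead); s2: started with f, last symbol f; s3: started with f, last symbol e.
Each missing δ(q, a) is the state matching the new tracked value after reading a.
δ(s0, f) = s2; δ(s3, f) = s2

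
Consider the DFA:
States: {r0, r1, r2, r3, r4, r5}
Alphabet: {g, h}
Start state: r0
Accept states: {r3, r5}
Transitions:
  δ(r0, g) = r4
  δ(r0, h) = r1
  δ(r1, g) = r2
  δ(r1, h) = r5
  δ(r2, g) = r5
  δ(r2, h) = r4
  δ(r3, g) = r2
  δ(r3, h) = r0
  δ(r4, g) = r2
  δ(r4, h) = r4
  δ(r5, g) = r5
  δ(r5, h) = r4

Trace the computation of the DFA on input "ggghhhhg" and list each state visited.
read 'g': r0 → r4
  read 'g': r4 → r2
  read 'g': r2 → r5
  read 'h': r5 → r4
  read 'h': r4 → r4
  read 'h': r4 → r4
  read 'h': r4 → r4
  read 'g': r4 → r2
r0 -> r4 -> r2 -> r5 -> r4 -> r4 -> r4 -> r4 -> r2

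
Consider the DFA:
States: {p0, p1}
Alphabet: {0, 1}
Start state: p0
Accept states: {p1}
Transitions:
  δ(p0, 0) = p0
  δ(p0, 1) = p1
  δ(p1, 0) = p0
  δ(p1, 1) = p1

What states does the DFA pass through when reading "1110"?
read '1': p0 → p1
  read '1': p1 → p1
  read '1': p1 → p1
  read '0': p1 → p0
p0 -> p1 -> p1 -> p1 -> p0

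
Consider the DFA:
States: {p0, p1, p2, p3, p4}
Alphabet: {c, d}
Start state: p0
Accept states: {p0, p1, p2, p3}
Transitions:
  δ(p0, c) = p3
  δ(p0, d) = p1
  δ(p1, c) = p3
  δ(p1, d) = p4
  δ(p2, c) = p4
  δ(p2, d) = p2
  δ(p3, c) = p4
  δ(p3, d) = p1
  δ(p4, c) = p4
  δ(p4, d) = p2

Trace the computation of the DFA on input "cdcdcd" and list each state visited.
read 'c': p0 → p3
  read 'd': p3 → p1
  read 'c': p1 → p3
  read 'd': p3 → p1
  read 'c': p1 → p3
  read 'd': p3 → p1
p0 -> p3 -> p1 -> p3 -> p1 -> p3 -> p1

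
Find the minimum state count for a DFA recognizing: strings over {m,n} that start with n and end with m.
By Myhill–Nerode, count the distinguishable equivalence classes: four classes — empty / starts-n-ends-n / starts-n-ends-m / starts-m (dead).
4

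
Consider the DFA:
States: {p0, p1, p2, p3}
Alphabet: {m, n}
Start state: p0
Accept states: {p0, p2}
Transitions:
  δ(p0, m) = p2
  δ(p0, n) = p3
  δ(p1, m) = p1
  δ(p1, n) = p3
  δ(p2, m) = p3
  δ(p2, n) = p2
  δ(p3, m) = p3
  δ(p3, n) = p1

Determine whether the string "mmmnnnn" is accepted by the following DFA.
Processing string "mmmnnnn":
  p0 --m--> p2
  p2 --m--> p3
  p3 --m--> p3
  p3 --n--> p1
  p1 --n--> p3
  p3 --n--> p1
  p1 --n--> p3
Final state: p3
Accept states: {p0, p2}
No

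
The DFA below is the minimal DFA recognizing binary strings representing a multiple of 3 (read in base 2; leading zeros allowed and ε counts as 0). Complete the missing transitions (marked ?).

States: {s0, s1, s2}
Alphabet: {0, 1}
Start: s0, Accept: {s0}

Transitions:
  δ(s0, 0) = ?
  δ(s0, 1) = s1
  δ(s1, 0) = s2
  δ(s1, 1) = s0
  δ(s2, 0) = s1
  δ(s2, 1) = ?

From the language and accept set, identify what each state tracks — s0: value ≡ 0 (mod 3); s1: value ≡ 1 (mod 3); s2: value ≡ 2 (mod 3).
Each missing δ(q, a) is the state matching the new tracked value after reading a.
δ(s0, 0) = s0; δ(s2, 1) = s2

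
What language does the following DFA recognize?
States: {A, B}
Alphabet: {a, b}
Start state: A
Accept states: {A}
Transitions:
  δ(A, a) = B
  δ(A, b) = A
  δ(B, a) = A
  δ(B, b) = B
Testing a few strings:
  'b' → accept
  'bab' → reject
  'ab' → reject
  'bb' → accept
State roles: A=even number of a's so far; B=odd number of a's so far
All strings over {a,b} with an even number of a's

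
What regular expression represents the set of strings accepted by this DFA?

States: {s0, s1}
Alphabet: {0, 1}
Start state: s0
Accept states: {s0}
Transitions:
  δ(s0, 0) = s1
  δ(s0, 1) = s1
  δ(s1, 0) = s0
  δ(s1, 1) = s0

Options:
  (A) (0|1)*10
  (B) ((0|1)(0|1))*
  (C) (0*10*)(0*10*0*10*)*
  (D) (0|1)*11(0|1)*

Check each option against the DFA on short strings; one disagreement eliminates an option:
  (A) (0|1)*10: on ε the DFA stays in s0 and accepts (s0 ∈ Accept), but the regex does not match it → eliminate
  (B) ((0|1)(0|1))*: agrees with the DFA on every string of length ≤ 6
  (C) (0*10*)(0*10*0*10*)*: on ε the DFA stays in s0 and accepts (s0 ∈ Accept), but the regex does not match it → eliminate
  (D) (0|1)*11(0|1)*: on ε the DFA stays in s0 and accepts (s0 ∈ Accept), but the regex does not match it → eliminate
Only (B) is consistent with the DFA.
(B) ((0|1)(0|1))*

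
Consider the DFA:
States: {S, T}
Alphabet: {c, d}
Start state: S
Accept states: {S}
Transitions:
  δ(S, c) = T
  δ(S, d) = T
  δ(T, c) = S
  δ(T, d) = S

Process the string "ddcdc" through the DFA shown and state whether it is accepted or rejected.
Processing string "ddcdc":
  S --d--> T
  T --d--> S
  S --c--> T
  T --d--> S
  S --c--> T
Final state: T
Accept states: {S}
No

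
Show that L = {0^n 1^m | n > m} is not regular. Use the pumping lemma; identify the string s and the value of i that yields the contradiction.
Assume L is regular with pumping length p. Idea: pumping down the 0-block drops the 0-count to at most the 1-count.
Choose s = 0^(p+1) 1^p ∈ L (|s| = 2p+1 ≥ p). By the pumping lemma, s = xyz with |xy| ≤ p, |y| > 0, so y = 0^k with k ≥ 1. Take i = 0: xz = 0^(p+1−k) 1^p. Since k ≥ 1, p+1−k ≤ p, so the number of 0's is no longer strictly greater than the number of 1's, hence xz ∉ L.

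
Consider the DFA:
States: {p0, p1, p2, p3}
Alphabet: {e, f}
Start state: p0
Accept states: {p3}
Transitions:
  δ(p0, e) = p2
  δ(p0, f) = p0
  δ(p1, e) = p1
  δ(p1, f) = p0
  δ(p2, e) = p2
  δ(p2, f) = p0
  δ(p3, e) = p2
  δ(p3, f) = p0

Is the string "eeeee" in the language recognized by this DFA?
Processing string "eeeee":
  p0 --e--> p2
  p2 --e--> p2
  p2 --e--> p2
  p2 --e--> p2
  p2 --e--> p2
Final state: p2
Accept states: {p3}
No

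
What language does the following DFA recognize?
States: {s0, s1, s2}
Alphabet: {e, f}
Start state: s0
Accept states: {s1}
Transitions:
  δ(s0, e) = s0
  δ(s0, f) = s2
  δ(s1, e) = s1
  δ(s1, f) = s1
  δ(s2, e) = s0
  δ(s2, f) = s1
Testing a few strings:
  'eef' → reject
  'f' → reject
  'eeff' → accept
  'fe' → reject
State roles: s0=no progress toward ff; s1=substring ff seen; s2=one trailing f
All strings over {e,f} containing the substring ff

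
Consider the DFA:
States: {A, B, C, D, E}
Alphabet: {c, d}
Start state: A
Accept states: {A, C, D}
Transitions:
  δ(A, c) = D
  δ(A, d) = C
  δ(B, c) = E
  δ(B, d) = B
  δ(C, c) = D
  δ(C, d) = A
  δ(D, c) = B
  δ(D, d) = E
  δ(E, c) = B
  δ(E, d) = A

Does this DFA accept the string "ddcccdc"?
Processing string "ddcccdc":
  A --d--> C
  C --d--> A
  A --c--> D
  D --c--> B
  B --c--> E
  E --d--> A
  A --c--> D
Final state: D
Accept states: {A, C, D}
Yes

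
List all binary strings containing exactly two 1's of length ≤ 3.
11, 011, 101, 110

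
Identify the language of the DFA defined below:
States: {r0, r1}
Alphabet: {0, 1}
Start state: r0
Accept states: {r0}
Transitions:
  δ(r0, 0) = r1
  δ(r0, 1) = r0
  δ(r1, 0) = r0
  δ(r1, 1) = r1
Testing a few strings:
  '1' → accept
  '101' → reject
  '01' → reject
  '001' → accept
State roles: r0=even number of 0's so far; r1=odd number of 0's so far
All binary strings with an even number of 0's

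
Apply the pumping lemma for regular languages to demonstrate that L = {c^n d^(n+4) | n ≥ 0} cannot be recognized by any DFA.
Assume L is regular with pumping length p. Idea: pumping the c-block breaks the fixed offset of 4.
Choose s = c^p d^(p+4) ∈ L. By the pumping lemma, s = xyz with |xy| ≤ p, |y| > 0, so y = c^k with k ≥ 1. Then xy²z = c^(p+k) d^(p+4). For this to be in L we would need p+4 = (p+k)+4, i.e. k = 0, contradicting k ≥ 1. So xy²z ∉ L.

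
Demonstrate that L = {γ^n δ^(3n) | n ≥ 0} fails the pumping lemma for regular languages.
Assume L is regular with pumping length p. Idea: pumping the γ-block breaks the 1:3 ratio.
Choose s = γ^p δ^(3p) (length 4p ≥ p). By the pumping lemma, s = xyz with |xy| ≤ p, |y| > 0, so y = γ^k with k ≥ 1. Then xy²z = γ^(p+k) δ^(3p). For this to be in L we would need 3p = 3(p+k), i.e. 3k = 0, contradicting k ≥ 1. So xy²z ∉ L.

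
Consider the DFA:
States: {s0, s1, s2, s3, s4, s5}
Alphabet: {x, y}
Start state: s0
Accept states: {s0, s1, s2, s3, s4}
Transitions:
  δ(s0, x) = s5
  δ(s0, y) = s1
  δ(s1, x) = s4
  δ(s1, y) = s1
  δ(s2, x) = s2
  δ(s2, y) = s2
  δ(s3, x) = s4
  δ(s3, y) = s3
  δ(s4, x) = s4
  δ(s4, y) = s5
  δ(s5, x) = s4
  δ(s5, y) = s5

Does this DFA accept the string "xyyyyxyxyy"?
Processing string "xyyyyxyxyy":
  s0 --x--> s5
  s5 --y--> s5
  s5 --y--> s5
  s5 --y--> s5
  s5 --y--> s5
  s5 --x--> s4
  s4 --y--> s5
  s5 --x--> s4
  s4 --y--> s5
  s5 --y--> s5
Final state: s5
Accept states: {s0, s1, s2, s3, s4}
No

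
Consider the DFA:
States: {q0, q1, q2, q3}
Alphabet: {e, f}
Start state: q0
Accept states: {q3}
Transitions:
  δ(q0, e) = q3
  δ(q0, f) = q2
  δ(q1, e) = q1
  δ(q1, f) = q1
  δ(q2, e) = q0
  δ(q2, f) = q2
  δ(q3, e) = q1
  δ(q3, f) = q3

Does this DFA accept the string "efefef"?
Processing string "efefef":
  q0 --e--> q3
  q3 --f--> q3
  q3 --e--> q1
  q1 --f--> q1
  q1 --e--> q1
  q1 --f--> q1
Final state: q1
Accept states: {q3}
No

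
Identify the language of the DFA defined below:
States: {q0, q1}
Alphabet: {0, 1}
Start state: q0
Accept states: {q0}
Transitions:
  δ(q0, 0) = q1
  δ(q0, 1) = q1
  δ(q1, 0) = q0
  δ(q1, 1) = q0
Testing a few strings:
  '01' → accept
  '101' → reject
  '001' → reject
  '0' → reject
State roles: q0=even length so far; q1=odd length so far
All binary strings of even length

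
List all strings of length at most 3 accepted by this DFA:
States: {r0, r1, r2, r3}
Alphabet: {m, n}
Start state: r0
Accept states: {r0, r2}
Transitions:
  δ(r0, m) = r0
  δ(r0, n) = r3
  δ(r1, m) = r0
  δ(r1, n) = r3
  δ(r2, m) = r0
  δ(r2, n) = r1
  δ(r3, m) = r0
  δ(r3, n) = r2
ε, m, mm, nm, nn, mmm, mnm, mnn, nmm, nnm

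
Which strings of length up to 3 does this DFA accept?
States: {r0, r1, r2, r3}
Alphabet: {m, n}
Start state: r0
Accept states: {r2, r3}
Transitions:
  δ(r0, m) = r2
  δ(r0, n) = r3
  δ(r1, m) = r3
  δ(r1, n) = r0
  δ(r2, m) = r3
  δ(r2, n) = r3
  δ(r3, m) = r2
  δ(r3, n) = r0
m, n, mm, mn, nm, mmm, mnm, nmm, nmn, nnm, nnn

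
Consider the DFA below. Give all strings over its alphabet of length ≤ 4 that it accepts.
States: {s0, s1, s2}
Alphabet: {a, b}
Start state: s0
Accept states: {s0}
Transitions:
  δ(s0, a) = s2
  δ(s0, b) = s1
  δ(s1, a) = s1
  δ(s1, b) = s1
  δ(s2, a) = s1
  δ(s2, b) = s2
ε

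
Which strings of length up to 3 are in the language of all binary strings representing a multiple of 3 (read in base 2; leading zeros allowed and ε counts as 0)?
ε, 0, 00, 11, 000, 011, 110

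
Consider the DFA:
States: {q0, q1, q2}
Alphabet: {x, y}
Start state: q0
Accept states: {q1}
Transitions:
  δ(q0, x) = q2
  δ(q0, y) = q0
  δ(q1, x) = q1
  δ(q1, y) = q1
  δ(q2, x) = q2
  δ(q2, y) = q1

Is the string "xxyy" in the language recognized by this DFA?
Processing string "xxyy":
  q0 --x--> q2
  q2 --x--> q2
  q2 --y--> q1
  q1 --y--> q1
Final state: q1
Accept states: {q1}
Yes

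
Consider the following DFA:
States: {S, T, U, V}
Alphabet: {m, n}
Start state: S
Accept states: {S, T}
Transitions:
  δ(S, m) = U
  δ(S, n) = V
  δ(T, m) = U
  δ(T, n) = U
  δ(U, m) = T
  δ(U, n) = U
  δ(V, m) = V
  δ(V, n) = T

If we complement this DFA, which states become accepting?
Complement accept states = All states \ Original accept states
= {S, T, U, V} \ {S, T}
{U, V}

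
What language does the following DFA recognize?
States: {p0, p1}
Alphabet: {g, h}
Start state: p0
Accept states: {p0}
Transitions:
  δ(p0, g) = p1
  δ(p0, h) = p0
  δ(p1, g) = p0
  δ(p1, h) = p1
Testing a few strings:
  'gh' → reject
  'g' → reject
  'ghh' → reject
  'hg' → reject
State roles: p0=even number of g's so far; p1=odd number of g's so far
All strings over {g,h} with an even number of g's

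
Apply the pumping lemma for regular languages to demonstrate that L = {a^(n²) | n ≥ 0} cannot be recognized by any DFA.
Assume L is regular with pumping length p. Idea: pumping adds a fixed amount, but gaps between consecutive squares grow.
Choose s = a^(p²) (length p² ≥ p). By the pumping lemma, s = xyz with |xy| ≤ p, |y| > 0, so |y| = k with 1 ≤ k ≤ p. Then |xy²z| = p²+k. Since p² < p²+k ≤ p²+p < (p+1)², the length p²+k lies strictly between consecutive squares, so it is not a perfect square and xy²z ∉ L.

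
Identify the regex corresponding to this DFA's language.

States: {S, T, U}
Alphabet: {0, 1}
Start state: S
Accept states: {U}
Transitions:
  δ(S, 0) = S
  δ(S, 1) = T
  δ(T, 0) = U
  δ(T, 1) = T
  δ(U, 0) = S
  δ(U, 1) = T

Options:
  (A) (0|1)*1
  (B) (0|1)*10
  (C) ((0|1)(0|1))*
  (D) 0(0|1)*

Check each option against the DFA on short strings; one disagreement eliminates an option:
  (A) (0|1)*1: on '1' the DFA goes S → T and rejects (T ∉ Accept), but the regex matches it → eliminate
  (B) (0|1)*10: agrees with the DFA on every string of length ≤ 6
  (C) ((0|1)(0|1))*: on ε the DFA stays in S and rejects (S ∉ Accept), but the regex matches it → eliminate
  (D) 0(0|1)*: on '0' the DFA goes S → S and rejects (S ∉ Accept), but the regex matches it → eliminate
Only (B) is consistent with the DFA.
(B) (0|1)*10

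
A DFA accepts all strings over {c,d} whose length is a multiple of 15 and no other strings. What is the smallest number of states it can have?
By Myhill–Nerode, count the distinguishable equivalence classes: 15 classes — one per residue of the length mod 15; class i is distinguished from class j by any string of length (15 − i) mod 15.
15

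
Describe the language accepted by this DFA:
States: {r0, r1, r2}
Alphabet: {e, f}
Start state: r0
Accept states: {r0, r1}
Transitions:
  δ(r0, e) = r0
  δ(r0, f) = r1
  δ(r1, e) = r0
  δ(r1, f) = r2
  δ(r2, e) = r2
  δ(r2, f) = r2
Testing a few strings:
  'e' → accept
  'f' → accept
  'eff' → reject
  'ffef' → reject
State roles: r0=last symbol not f (ok); r1=last symbol f (ok); r2=saw ff (dead)
All strings over {e,f} with no two consecutive f's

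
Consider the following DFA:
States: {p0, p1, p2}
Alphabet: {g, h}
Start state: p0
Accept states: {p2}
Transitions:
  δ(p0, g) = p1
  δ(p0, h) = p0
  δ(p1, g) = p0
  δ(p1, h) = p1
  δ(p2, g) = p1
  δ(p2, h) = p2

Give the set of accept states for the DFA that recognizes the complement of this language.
Complement accept states = All states \ Original accept states
= {p0, p1, p2} \ {p2}
{p0, p1}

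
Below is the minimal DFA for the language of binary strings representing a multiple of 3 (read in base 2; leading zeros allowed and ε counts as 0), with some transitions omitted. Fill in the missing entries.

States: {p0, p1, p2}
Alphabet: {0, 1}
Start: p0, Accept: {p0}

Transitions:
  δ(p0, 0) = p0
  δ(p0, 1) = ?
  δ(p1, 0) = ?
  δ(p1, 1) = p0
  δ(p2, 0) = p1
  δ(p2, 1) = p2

From the language and accept set, identify what each state tracks — p0: value ≡ 0 (mod 3); p1: value ≡ 1 (mod 3); p2: value ≡ 2 (mod 3).
Each missing δ(q, a) is the state matching the new tracked value after reading a.
δ(p0, 1) = p1; δ(p1, 0) = p2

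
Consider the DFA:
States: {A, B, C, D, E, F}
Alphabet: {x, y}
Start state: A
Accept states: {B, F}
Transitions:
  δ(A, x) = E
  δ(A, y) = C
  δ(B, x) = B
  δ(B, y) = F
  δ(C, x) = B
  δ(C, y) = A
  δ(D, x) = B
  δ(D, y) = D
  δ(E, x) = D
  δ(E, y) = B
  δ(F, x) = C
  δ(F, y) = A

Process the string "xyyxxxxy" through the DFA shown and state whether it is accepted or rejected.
Processing string "xyyxxxxy":
  A --x--> E
  E --y--> B
  B --y--> F
  F --x--> C
  C --x--> B
  B --x--> B
  B --x--> B
  B --y--> F
Final state: F
Accept states: {B, F}
Yes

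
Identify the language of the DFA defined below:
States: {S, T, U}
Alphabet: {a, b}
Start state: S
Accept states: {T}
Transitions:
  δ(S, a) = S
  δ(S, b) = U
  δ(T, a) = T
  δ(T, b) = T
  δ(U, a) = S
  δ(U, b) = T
Testing a few strings:
  'abb' → accept
  'bab' → reject
  'aa' → reject
  'bbaa' → accept
State roles: S=no progress toward bb; T=substring bb seen; U=one trailing b
All strings over {a,b} containing the substring bb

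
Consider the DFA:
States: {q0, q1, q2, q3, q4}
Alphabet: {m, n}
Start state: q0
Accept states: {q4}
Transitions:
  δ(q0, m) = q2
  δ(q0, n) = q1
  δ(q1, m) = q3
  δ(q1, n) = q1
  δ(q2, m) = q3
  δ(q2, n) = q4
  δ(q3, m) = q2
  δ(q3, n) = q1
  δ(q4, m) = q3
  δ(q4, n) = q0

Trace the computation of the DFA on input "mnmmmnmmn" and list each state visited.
read 'm': q0 → q2
  read 'n': q2 → q4
  read 'm': q4 → q3
  read 'm': q3 → q2
  read 'm': q2 → q3
  read 'n': q3 → q1
  read 'm': q1 → q3
  read 'm': q3 → q2
  read 'n': q2 → q4
q0 -> q2 -> q4 -> q3 -> q2 -> q3 -> q1 -> q3 -> q2 -> q4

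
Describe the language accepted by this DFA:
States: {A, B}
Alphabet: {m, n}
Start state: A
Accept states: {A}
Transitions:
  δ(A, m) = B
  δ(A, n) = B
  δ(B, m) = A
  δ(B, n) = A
Testing a few strings:
  'mmm' → reject
  'nnm' → reject
  'mmn' → reject
  'n' → reject
State roles: A=even length so far; B=odd length so far
All strings over {m,n} of even length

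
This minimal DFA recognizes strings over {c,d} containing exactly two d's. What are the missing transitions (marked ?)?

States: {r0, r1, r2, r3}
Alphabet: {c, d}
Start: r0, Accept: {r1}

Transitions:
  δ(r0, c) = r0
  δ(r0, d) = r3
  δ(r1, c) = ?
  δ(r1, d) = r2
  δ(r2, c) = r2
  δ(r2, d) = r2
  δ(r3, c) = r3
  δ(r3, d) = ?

From the language and accept set, identify what each state tracks — r0: zero d's; r1: two d's; r2: ≥ three d's (dead); r3: one d.
Each missing δ(q, a) is the state matching the new tracked value after reading a.
δ(r1, c) = r1; δ(r3, d) = r1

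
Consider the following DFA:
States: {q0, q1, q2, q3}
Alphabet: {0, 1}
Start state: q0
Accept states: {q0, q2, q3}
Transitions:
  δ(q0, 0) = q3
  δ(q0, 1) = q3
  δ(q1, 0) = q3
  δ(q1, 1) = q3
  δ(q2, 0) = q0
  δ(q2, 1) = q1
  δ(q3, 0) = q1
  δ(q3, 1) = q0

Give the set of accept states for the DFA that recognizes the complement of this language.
Complement accept states = All states \ Original accept states
= {q0, q1, q2, q3} \ {q0, q2, q3}
{q1}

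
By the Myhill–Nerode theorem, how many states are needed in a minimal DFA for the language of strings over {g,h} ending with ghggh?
By Myhill–Nerode, count the distinguishable equivalence classes: 6 classes — one per longest suffix of the input that is a prefix of 'ghggh' (lengths 0 through 5); only the length-5 class is accepting.
6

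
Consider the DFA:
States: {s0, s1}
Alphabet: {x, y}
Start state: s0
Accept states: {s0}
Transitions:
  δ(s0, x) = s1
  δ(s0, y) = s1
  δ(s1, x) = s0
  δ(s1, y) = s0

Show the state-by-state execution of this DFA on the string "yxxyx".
read 'y': s0 → s1
  read 'x': s1 → s0
  read 'x': s0 → s1
  read 'y': s1 → s0
  read 'x': s0 → s1
s0 -> s1 -> s0 -> s1 -> s0 -> s1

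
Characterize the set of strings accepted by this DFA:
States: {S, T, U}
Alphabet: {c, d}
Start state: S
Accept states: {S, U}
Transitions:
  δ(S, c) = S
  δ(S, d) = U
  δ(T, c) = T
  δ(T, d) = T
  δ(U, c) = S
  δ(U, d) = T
Testing a few strings:
  'cdcd' → accept
  'dd' → reject
  'ddcd' → reject
  'ddc' → reject
State roles: S=last symbol not d (ok); T=saw dd (dead); U=last symbol d (ok)
All strings over {c,d} with no two consecutive d's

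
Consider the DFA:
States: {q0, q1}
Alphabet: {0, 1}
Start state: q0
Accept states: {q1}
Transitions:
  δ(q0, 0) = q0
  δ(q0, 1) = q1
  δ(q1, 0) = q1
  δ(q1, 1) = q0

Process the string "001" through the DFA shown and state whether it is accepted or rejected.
Processing string "001":
  q0 --0--> q0
  q0 --0--> q0
  q0 --1--> q1
Final state: q1
Accept states: {q1}
Yes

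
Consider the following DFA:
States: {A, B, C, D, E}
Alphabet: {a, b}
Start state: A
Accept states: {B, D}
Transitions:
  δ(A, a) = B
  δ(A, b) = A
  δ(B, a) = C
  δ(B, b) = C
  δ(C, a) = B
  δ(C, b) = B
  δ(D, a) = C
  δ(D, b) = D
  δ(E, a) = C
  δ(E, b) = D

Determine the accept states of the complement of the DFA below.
Complement accept states = All states \ Original accept states
= {A, B, C, D, E} \ {B, D}
{A, C, E}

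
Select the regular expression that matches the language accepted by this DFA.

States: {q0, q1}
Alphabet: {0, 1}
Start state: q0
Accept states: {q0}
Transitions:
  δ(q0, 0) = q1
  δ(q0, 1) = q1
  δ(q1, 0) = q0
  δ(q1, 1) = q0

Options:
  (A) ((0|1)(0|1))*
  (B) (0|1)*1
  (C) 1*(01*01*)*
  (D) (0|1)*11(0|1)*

Check each option against the DFA on short strings; one disagreement eliminates an option:
  (A) ((0|1)(0|1))*: agrees with the DFA on every string of length ≤ 6
  (B) (0|1)*1: on ε the DFA stays in q0 and accepts (q0 ∈ Accept), but the regex does not match it → eliminate
  (C) 1*(01*01*)*: on '1' the DFA goes q0 → q1 and rejects (q1 ∉ Accept), but the regex matches it → eliminate
  (D) (0|1)*11(0|1)*: on ε the DFA stays in q0 and accepts (q0 ∈ Accept), but the regex does not match it → eliminate
Only (A) is consistent with the DFA.
(A) ((0|1)(0|1))*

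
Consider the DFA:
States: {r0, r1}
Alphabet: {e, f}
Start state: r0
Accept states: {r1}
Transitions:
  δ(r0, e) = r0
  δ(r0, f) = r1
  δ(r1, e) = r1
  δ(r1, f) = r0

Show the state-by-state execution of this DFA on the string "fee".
read 'f': r0 → r1
  read 'e': r1 → r1
  read 'e': r1 → r1
r0 -> r1 -> r1 -> r1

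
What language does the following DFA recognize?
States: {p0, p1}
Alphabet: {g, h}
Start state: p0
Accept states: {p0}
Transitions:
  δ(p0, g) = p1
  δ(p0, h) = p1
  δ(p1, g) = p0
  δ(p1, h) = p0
Testing a few strings:
  'h' → reject
  'hg' → accept
  'ggh' → reject
  'ghh' → reject
State roles: p0=even length so far; p1=odd length so far
All strings over {g,h} of even length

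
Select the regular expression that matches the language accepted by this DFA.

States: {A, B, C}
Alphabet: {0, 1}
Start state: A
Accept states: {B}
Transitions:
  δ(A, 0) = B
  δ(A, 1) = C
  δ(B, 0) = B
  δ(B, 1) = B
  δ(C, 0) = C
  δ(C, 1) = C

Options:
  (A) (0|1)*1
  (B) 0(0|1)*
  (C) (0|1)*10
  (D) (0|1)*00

Check each option against the DFA on short strings; one disagreement eliminates an option:
  (A) (0|1)*1: on '0' the DFA goes A → B and accepts (B ∈ Accept), but the regex does not match it → eliminate
  (B) 0(0|1)*: agrees with the DFA on every string of length ≤ 6
  (C) (0|1)*10: on '0' the DFA goes A → B and accepts (B ∈ Accept), but the regex does not match it → eliminate
  (D) (0|1)*00: on '0' the DFA goes A → B and accepts (B ∈ Accept), but the regex does not match it → eliminate
Only (B) is consistent with the DFA.
(B) 0(0|1)*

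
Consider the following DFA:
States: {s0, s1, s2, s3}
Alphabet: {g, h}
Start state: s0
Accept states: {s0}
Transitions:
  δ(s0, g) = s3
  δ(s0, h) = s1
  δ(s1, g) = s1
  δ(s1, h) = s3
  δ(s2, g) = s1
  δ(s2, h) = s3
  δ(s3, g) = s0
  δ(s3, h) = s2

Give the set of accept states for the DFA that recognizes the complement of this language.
Complement accept states = All states \ Original accept states
= {s0, s1, s2, s3} \ {s0}
{s1, s2, s3}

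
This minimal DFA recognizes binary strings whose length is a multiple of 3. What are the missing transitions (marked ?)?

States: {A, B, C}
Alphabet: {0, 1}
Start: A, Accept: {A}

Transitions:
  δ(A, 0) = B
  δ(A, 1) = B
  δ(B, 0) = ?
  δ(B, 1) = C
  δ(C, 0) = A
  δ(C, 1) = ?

From the language and accept set, identify what each state tracks — A: length ≡ 0 (mod 3); B: length ≡ 1 (mod 3); C: length ≡ 2 (mod 3).
Each missing δ(q, a) is the state matching the new tracked value after reading a.
δ(B, 0) = C; δ(C, 1) = A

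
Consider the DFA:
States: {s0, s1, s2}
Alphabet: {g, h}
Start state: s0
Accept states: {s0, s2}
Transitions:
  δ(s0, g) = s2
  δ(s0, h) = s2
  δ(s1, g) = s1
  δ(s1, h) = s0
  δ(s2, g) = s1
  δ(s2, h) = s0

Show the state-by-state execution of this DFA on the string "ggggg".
read 'g': s0 → s2
  read 'g': s2 → s1
  read 'g': s1 → s1
  read 'g': s1 → s1
  read 'g': s1 → s1
s0 -> s2 -> s1 -> s1 -> s1 -> s1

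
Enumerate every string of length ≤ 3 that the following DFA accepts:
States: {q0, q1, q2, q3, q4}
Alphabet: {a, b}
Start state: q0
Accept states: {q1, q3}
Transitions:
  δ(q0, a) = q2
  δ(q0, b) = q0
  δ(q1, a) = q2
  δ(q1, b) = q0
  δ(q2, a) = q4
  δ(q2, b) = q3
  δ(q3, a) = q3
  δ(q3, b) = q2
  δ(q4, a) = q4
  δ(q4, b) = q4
ab, aba, bab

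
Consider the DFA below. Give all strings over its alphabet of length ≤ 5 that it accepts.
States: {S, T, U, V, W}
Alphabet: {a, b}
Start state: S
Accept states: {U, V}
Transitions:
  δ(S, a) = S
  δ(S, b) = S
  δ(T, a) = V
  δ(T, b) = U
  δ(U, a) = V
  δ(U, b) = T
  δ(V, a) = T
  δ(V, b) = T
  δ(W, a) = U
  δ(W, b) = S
None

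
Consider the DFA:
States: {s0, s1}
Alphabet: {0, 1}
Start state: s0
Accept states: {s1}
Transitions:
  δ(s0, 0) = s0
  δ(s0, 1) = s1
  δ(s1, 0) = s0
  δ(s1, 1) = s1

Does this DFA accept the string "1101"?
Processing string "1101":
  s0 --1--> s1
  s1 --1--> s1
  s1 --0--> s0
  s0 --1--> s1
Final state: s1
Accept states: {s1}
Yes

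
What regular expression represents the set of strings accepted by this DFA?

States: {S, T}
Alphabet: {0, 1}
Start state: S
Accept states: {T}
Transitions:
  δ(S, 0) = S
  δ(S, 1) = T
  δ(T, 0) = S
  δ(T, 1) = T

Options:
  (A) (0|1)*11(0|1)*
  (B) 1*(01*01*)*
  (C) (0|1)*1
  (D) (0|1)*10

Check each option against the DFA on short strings; one disagreement eliminates an option:
  (A) (0|1)*11(0|1)*: on '1' the DFA goes S → T and accepts (T ∈ Accept), but the regex does not match it → eliminate
  (B) 1*(01*01*)*: on ε the DFA stays in S and rejects (S ∉ Accept), but the regex matches it → eliminate
  (C) (0|1)*1: agrees with the DFA on every string of length ≤ 6
  (D) (0|1)*10: on '1' the DFA goes S → T and accepts (T ∈ Accept), but the regex does not match it → eliminate
Only (C) is consistent with the DFA.
(C) (0|1)*1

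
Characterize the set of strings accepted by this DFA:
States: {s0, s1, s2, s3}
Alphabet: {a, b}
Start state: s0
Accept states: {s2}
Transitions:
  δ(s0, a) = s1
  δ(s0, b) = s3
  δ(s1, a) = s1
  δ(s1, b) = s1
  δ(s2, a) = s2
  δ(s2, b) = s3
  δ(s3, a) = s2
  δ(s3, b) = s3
Testing a few strings:
  'bbb' → reject
  'a' → reject
  'b' → reject
  'aba' → reject
State roles: s0=no input read; s1=started with a (dead); s2=started with b, last symbol a; s3=started with b, last symbol b
All strings over {a,b} that start with b and end with a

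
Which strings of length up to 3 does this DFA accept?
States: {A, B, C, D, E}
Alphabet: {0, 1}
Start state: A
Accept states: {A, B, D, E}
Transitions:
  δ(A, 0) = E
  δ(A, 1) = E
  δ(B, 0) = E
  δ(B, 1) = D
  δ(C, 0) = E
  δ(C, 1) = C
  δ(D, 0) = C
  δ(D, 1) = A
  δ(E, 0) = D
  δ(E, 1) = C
ε, 0, 1, 00, 10, 001, 010, 101, 110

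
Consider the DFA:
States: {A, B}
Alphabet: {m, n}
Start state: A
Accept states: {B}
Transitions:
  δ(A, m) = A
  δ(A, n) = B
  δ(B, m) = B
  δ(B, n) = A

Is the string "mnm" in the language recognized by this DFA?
Processing string "mnm":
  A --m--> A
  A --n--> B
  B --m--> B
Final state: B
Accept states: {B}
Yes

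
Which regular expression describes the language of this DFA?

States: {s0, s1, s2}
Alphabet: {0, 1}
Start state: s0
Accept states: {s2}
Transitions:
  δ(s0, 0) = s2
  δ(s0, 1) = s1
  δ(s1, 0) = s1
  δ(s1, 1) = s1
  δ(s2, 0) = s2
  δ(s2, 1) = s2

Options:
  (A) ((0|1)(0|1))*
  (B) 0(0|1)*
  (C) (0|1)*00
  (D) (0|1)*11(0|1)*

Check each option against the DFA on short strings; one disagreement eliminates an option:
  (A) ((0|1)(0|1))*: on ε the DFA stays in s0 and rejects (s0 ∉ Accept), but the regex matches it → eliminate
  (B) 0(0|1)*: agrees with the DFA on every string of length ≤ 6
  (C) (0|1)*00: on '0' the DFA goes s0 → s2 and accepts (s2 ∈ Accept), but the regex does not match it → eliminate
  (D) (0|1)*11(0|1)*: on '0' the DFA goes s0 → s2 and accepts (s2 ∈ Accept), but the regex does not match it → eliminate
Only (B) is consistent with the DFA.
(B) 0(0|1)*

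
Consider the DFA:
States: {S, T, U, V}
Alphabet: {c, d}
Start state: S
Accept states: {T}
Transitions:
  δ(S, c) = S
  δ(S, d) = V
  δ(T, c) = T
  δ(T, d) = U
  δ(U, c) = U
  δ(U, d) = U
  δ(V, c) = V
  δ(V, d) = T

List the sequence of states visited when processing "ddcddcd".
read 'd': S → V
  read 'd': V → T
  read 'c': T → T
  read 'd': T → U
  read 'd': U → U
  read 'c': U → U
  read 'd': U → U
S -> V -> T -> T -> U -> U -> U -> U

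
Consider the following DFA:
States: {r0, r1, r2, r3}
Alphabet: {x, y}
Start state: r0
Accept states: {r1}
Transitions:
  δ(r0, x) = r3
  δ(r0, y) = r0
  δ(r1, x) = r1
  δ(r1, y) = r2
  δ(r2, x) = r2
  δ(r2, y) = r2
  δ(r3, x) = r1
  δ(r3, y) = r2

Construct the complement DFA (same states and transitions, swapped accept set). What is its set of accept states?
Complement accept states = All states \ Original accept states
= {r0, r1, r2, r3} \ {r1}
{r0, r2, r3}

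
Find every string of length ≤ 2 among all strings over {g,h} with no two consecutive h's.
ε, g, h, gg, gh, hg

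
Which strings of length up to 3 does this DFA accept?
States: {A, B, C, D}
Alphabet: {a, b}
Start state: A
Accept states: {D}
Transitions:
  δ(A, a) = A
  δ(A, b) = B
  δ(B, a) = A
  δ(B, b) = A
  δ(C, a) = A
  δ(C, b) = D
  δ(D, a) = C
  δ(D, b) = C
None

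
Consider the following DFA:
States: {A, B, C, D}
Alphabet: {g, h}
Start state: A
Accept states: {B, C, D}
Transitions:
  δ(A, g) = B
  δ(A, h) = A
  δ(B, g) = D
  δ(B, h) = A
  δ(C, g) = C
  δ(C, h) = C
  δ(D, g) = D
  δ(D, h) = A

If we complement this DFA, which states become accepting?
Complement accept states = All states \ Original accept states
= {A, B, C, D} \ {B, C, D}
{A}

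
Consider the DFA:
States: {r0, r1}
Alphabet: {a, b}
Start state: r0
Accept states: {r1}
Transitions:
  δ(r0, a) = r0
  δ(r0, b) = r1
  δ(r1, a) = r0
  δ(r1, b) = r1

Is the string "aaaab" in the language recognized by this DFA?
Processing string "aaaab":
  r0 --a--> r0
  r0 --a--> r0
  r0 --a--> r0
  r0 --a--> r0
  r0 --b--> r1
Final state: r1
Accept states: {r1}
Yes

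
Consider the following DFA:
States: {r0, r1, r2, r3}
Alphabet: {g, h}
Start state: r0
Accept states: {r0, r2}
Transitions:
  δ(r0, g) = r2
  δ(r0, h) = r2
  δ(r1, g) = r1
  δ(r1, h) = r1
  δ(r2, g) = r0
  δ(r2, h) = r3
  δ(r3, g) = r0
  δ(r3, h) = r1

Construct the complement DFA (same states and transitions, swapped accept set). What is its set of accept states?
Complement accept states = All states \ Original accept states
= {r0, r1, r2, r3} \ {r0, r2}
{r1, r3}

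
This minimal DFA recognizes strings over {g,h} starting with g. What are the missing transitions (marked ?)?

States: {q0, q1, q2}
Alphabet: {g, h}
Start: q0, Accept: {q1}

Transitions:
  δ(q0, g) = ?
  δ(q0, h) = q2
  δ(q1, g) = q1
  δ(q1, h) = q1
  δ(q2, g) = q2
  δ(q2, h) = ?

From the language and accept set, identify what each state tracks — q0: no input read; q1: started with g; q2: started with h (dead).
Each missing δ(q, a) is the state matching the new tracked value after reading a.
δ(q0, g) = q1; δ(q2, h) = q2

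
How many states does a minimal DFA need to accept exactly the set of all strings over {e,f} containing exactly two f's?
By Myhill–Nerode, count the distinguishable equivalence classes: four classes — 0, 1, 2, or ≥3 f's seen.
4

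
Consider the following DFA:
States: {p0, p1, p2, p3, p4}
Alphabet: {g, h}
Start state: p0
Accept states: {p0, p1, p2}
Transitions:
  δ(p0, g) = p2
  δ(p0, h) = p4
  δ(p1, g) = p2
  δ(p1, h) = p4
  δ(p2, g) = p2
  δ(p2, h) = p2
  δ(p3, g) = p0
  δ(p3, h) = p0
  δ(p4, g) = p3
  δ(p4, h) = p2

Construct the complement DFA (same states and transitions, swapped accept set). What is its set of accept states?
Complement accept states = All states \ Original accept states
= {p0, p1, p2, p3, p4} \ {p0, p1, p2}
{p3, p4}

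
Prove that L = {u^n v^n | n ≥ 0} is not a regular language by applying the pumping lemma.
Assume L is regular with pumping length p. Idea: pumping the u-block changes the count balance.
Choose s = u^p v^p (length 2p ≥ p). By the pumping lemma, s = xyz with |xy| ≤ p, |y| > 0. So y = u^k for some k > 0 (since xy is entirely within the u's). Pumping gives xy²z = u^(p+k) v^p, which is not in L since p+k ≠ p.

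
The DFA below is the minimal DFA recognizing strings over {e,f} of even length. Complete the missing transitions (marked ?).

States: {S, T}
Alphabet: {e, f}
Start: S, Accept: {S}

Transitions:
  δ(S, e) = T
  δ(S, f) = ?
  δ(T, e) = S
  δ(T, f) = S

From the language and accept set, identify what each state tracks — S: even length so far; T: odd length so far.
Each missing δ(q, a) is the state matching the new tracked value after reading a.
δ(S, f) = T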